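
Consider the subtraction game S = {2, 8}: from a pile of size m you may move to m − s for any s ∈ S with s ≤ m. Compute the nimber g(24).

Compute g(0), g(1), … for moves {2, 8}:
k:     0  1  2  3  4  5  6  7  8  9 10 11 12 13 14 15 16 17 18 19 20 21 22 23 24
g(k):  0  0  1  1  0  0  1  1  2  2  0  0  1  1  0  0  1  1  2  2  0  0  1  1  0
So g(24) = 0.

0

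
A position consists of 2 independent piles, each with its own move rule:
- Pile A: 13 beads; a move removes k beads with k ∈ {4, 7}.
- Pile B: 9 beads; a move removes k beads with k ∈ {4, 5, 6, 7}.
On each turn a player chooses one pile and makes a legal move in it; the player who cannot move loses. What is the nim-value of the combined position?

2

Grundy values for pile A (subtraction set {4, 7}):
k:     0  1  2  3  4  5  6  7  8  9 10 11 12 13
g(k):  0  0  0  0  1  1  1  1  2  2  2  0  0  0
So g(13) = 0.
Build the Grundy sequence for pile B with g(k) = mex{g(k−s) : s ∈ {4, 5, 6, 7}, s ≤ k}:
k:     0  1  2  3  4  5  6  7  8  9
g(k):  0  0  0  0  1  1  1  1  2  2
So g(9) = 2.
The value of a disjunctive sum is the nim-sum of the parts.
Combined value = 0 ⊕ 2 = 2.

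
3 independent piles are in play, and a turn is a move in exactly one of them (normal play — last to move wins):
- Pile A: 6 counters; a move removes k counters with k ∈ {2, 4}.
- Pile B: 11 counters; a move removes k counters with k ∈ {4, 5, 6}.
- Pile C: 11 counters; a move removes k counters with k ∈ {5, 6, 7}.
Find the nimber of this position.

2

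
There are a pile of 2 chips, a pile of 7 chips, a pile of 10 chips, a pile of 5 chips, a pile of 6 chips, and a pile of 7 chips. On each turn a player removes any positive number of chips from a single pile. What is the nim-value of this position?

11

Nim-sum: 2 ⊕ 7 ⊕ 10 ⊕ 5 ⊕ 6 ⊕ 7 = 11.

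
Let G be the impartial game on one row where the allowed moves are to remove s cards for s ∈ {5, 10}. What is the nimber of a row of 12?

2

Compute g(0), g(1), … for moves {5, 10}:
k:     0  1  2  3  4  5  6  7  8  9 10 11 12
g(k):  0  0  0  0  0  1  1  1  1  1  2  2  2
So g(12) = 2.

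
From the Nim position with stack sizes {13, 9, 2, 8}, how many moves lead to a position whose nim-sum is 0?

3

Compute the nim-sum pairwise:
13 ⊕ 9 = 4
4 ⊕ 2 = 6
6 ⊕ 8 = 14
The overall nim-sum is X = 14. A stack of size p has a winning move iff p XOR X < p (reduce it to p XOR X).
  13: 13 XOR 14 = 3 < 13 — winning move (to 3).
  9: 9 XOR 14 = 7 < 9 — winning move (to 7).
  2: 2 XOR 14 = 12 ≥ 2 — no move.
  8: 8 XOR 14 = 6 < 8 — winning move (to 6).
That gives 3 winning moves.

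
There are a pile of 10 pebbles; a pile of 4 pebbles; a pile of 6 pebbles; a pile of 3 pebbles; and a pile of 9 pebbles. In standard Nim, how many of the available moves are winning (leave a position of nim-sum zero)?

Compute the nim-sum pairwise:
10 XOR 4 = 14
14 XOR 6 = 8
8 XOR 3 = 11
11 XOR 9 = 2
The overall nim-sum is X = 2. A pile of size p has a winning move iff p XOR X < p (reduce it to p XOR X).
  10: 10 XOR 2 = 8 < 10 — winning move (to 8).
  4: 4 XOR 2 = 6 ≥ 4 — no move.
  6: 6 XOR 2 = 4 < 6 — winning move (to 4).
  3: 3 XOR 2 = 1 < 3 — winning move (to 1).
  9: 9 XOR 2 = 11 ≥ 9 — no move.
That gives 3 winning moves.

3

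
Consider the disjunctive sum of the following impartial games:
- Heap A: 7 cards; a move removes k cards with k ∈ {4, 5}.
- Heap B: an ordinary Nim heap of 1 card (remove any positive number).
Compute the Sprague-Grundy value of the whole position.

0

Build the Grundy sequence for heap A with g(k) = mex{g(k−s) : s ∈ {4, 5}, s ≤ k}:
g(0) = mex{} = 0
g(1) = mex{} = 0
g(2) = mex{} = 0
g(3) = mex{} = 0
g(4) = mex{0} = 1
g(5) = mex{0} = 1
g(6) = mex{0} = 1
g(7) = mex{0} = 1
So g(7) = 1.
Heap B is a plain Nim heap of size 1, so its Grundy value is 1.
The value of a disjunctive sum is the nim-sum of the parts.
Combined value = 1 ⊕ 1 = 0.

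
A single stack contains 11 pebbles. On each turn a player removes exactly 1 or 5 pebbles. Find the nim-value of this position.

1

Build the Grundy sequence with g(k) = mex{g(k−s) : s ∈ {1, 5}, s ≤ k}:
k:     0  1  2  3  4  5  6  7  8  9 10 11
g(k):  0  1  0  1  0  1  0  1  0  1  0  1
So g(11) = 1.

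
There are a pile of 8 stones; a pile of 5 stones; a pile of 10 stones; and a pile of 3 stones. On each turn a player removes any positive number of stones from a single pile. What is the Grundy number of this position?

4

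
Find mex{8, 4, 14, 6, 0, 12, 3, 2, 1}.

The values 0, 1, 2, 3, 4 are all present; 5 is the first non-negative integer missing from the set.

5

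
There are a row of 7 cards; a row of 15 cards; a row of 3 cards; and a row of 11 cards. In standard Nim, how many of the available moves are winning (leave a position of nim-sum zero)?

Nim-sum: 7 ^ 15 ^ 3 ^ 11 = 0.
The nim-sum is already 0, so every move leaves a nonzero nim-sum — there are no winning moves.

0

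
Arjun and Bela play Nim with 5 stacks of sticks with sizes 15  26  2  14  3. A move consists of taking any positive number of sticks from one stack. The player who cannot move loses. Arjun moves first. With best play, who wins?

Arjun wins

Nim-sum: 15 XOR 26 XOR 2 XOR 14 XOR 3 = 26.
The nim-sum is 26 ≠ 0, so this is an N-position: the player to move can win; Arjun has a winning move.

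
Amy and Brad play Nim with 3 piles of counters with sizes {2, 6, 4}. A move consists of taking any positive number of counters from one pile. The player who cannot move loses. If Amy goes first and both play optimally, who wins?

Brad wins

Compute the nim-sum pairwise:
2 ^ 6 = 4
4 ^ 4 = 0
The nim-sum is 0, so this is a P-position: the player to move is in a losing position under optimal play; Amy is about to move from it and so loses — Brad wins.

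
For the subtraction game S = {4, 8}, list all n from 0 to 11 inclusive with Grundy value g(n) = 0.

Build the Grundy sequence with g(k) = mex{g(k−s) : s ∈ {4, 8}, s ≤ k}:
k:     0  1  2  3  4  5  6  7  8  9 10 11
g(k):  0  0  0  0  1  1  1  1  2  2  2  2
The P-positions (g = 0) in 0..11 are 0, 1, 2, 3.

0, 1, 2, 3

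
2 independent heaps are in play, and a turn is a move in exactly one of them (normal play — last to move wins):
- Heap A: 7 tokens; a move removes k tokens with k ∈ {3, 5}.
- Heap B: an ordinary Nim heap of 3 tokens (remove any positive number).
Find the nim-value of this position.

1

For heap A, compute g(0), g(1), … with moves {3, 5}:
g(0) = mex{} = 0
g(1) = mex{} = 0
g(2) = mex{} = 0
g(3) = mex{0} = 1
g(4) = mex{0} = 1
g(5) = mex{0} = 1
g(6) = mex{0,1} = 2
g(7) = mex{0,1} = 2
So g(7) = 2.
Heap B is a plain Nim heap of size 3, so its Grundy value is 3.
By the Sprague-Grundy theorem, the Grundy value of a sum of independent games is the XOR of the component values.
Combined value = 2 XOR 3 = 1.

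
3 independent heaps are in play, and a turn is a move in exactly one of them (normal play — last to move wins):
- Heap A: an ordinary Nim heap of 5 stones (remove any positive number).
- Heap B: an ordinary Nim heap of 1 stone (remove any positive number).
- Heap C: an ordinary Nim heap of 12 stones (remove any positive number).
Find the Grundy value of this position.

8

Heap A is a plain Nim heap of size 5, so its Grundy value is 5.
Heap B is a plain Nim heap of size 1, so its Grundy value is 1.
Heap C is a plain Nim heap of size 12, so its Grundy value is 12.
The value of a disjunctive sum is the nim-sum of the parts.
Combined value = 5 ⊕ 1 ⊕ 12 = 8.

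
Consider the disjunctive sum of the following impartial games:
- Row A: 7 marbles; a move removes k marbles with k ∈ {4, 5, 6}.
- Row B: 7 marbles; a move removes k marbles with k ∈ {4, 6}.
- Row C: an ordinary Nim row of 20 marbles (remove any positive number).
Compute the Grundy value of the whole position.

Grundy values for row A (subtraction set {4, 5, 6}):
k:     0  1  2  3  4  5  6  7
g(k):  0  0  0  0  1  1  1  1
So g(7) = 1.
Build the Grundy sequence for row B with g(k) = mex{g(k−s) : s ∈ {4, 6}, s ≤ k}:
g(0) = mex{} = 0
g(1) = mex{} = 0
g(2) = mex{} = 0
g(3) = mex{} = 0
g(4) = mex{0} = 1
g(5) = mex{0} = 1
g(6) = mex{0} = 1
g(7) = mex{0} = 1
So g(7) = 1.
Row C is a plain Nim row of size 20, so its Grundy value is 20.
The value of a disjunctive sum is the nim-sum of the parts.
Combined value = 1 ⊕ 1 ⊕ 20 = 20.

20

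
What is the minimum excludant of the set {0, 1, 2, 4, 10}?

3

The values 0, 1, 2 are all present; 3 is the first non-negative integer missing from the set.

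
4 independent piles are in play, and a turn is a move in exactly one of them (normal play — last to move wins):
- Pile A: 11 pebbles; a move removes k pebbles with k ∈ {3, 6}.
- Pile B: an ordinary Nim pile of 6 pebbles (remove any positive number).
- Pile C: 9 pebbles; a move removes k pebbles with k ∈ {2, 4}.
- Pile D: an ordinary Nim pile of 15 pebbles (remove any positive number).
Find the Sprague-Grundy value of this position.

Grundy values for pile A (subtraction set {3, 6}):
g(0) = mex{} = 0
g(1) = mex{} = 0
g(2) = mex{} = 0
g(3) = mex{0} = 1
g(4) = mex{0} = 1
g(5) = mex{0} = 1
g(6) = mex{0,1} = 2
g(7) = mex{0,1} = 2
g(8) = mex{0,1} = 2
g(9) = mex{1,2} = 0
g(10) = mex{1,2} = 0
g(11) = mex{1,2} = 0
So g(11) = 0.
Pile B is a plain Nim pile of size 6, so its Grundy value is 6.
For pile C, compute g(0), g(1), … with moves {2, 4}:
k:     0  1  2  3  4  5  6  7  8  9
g(k):  0  0  1  1  2  2  0  0  1  1
So g(9) = 1.
Pile D is a plain Nim pile of size 15, so its Grundy value is 15.
By the Sprague-Grundy theorem, the Grundy value of a sum of independent games is the XOR of the component values.
Combined value = 0 ⊕ 6 ⊕ 1 ⊕ 15 = 8.

8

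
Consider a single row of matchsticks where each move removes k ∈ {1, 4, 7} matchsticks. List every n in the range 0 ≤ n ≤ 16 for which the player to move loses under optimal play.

0, 2, 5, 8, 10, 13, 16

Grundy values for subtraction set {1, 4, 7}:
k:     0  1  2  3  4  5  6  7  8  9 10 11 12 13 14 15 16
g(k):  0  1  0  1  2  0  1  2  0  1  0  1  2  0  1  2  0
The P-positions (g = 0) in 0..16 are 0, 2, 5, 8, 10, 13, 16.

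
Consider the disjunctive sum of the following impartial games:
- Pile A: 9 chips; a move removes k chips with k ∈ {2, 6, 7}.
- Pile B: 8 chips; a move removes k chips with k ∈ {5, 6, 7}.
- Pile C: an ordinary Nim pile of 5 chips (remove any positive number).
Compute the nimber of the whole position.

For pile A, compute g(0), g(1), … with moves {2, 6, 7}:
k:     0  1  2  3  4  5  6  7  8  9
g(k):  0  0  1  1  0  0  1  1  2  0
So g(9) = 0.
For pile B, compute g(0), g(1), … with moves {5, 6, 7}:
g(0) = mex{} = 0
g(1) = mex{} = 0
g(2) = mex{} = 0
g(3) = mex{} = 0
g(4) = mex{} = 0
g(5) = mex{0} = 1
g(6) = mex{0} = 1
g(7) = mex{0} = 1
g(8) = mex{0} = 1
So g(8) = 1.
Pile C is a plain Nim pile of size 5, so its Grundy value is 5.
By the Sprague-Grundy theorem, the Grundy value of a sum of independent games is the XOR of the component values.
Combined value = 0 XOR 1 XOR 5 = 4.

4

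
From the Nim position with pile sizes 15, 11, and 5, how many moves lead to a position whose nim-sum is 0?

Nim-sum: 15 ⊕ 11 ⊕ 5 = 1.
The overall nim-sum is X = 1. A pile of size p has a winning move iff p XOR X < p (reduce it to p XOR X).
  15: 15 XOR 1 = 14 < 15 — winning move (to 14).
  11: 11 XOR 1 = 10 < 11 — winning move (to 10).
  5: 5 XOR 1 = 4 < 5 — winning move (to 4).
That gives 3 winning moves.

3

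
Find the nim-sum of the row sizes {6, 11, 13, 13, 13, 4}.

In binary:
  0110  (6)
  1011  (11)
  1101  (13)
  1101  (13)
  1101  (13)
  0100  (4)
  ----
  0100  (4)

4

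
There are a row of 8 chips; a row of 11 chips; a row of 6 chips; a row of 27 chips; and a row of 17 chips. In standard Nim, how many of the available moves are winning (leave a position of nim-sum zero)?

Nim-sum: 8 ^ 11 ^ 6 ^ 27 ^ 17 = 15.
The overall nim-sum is X = 15. A row of size p has a winning move iff p XOR X < p (reduce it to p XOR X).
  8: 8 XOR 15 = 7 < 8 — winning move (to 7).
  11: 11 XOR 15 = 4 < 11 — winning move (to 4).
  6: 6 XOR 15 = 9 ≥ 6 — no move.
  27: 27 XOR 15 = 20 < 27 — winning move (to 20).
  17: 17 XOR 15 = 30 ≥ 17 — no move.
That gives 3 winning moves.

3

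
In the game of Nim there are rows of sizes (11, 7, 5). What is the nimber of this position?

Nim-sum: 11 XOR 7 XOR 5 = 9.

9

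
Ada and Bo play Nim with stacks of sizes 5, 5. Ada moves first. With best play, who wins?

Bo wins

Nim-sum: 5 ^ 5 = 0.
The nim-sum is 0, so this is a P-position: the player to move is in a losing position under optimal play; Ada is about to move from it and so loses — Bo wins.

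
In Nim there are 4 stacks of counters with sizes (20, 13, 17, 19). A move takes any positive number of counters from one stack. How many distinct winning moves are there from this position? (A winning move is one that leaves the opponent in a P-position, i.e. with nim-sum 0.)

Nim-sum: 20 ^ 13 ^ 17 ^ 19 = 27.
The overall nim-sum is X = 27. A stack of size p has a winning move iff p XOR X < p (reduce it to p XOR X).
  20: 20 XOR 27 = 15 < 20 — winning move (to 15).
  13: 13 XOR 27 = 22 ≥ 13 — no move.
  17: 17 XOR 27 = 10 < 17 — winning move (to 10).
  19: 19 XOR 27 = 8 < 19 — winning move (to 8).
That gives 3 winning moves.

3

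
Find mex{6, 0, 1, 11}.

The values 0, 1 are all present; 2 is the first non-negative integer missing from the set.

2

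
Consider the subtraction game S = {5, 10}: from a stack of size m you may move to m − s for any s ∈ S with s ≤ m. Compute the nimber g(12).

2

Build the Grundy sequence with g(k) = mex{g(k−s) : s ∈ {5, 10}, s ≤ k}:
g(0) = mex{} = 0
g(1) = mex{} = 0
g(2) = mex{} = 0
g(3) = mex{} = 0
g(4) = mex{} = 0
g(5) = mex{0} = 1
g(6) = mex{0} = 1
g(7) = mex{0} = 1
g(8) = mex{0} = 1
g(9) = mex{0} = 1
g(10) = mex{0,1} = 2
g(11) = mex{0,1} = 2
g(12) = mex{0,1} = 2
So g(12) = 2.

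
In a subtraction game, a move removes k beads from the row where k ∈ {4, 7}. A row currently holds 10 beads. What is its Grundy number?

2

Compute g(0), g(1), … for moves {4, 7}:
g(0) = mex{} = 0
g(1) = mex{} = 0
g(2) = mex{} = 0
g(3) = mex{} = 0
g(4) = mex{0} = 1
g(5) = mex{0} = 1
g(6) = mex{0} = 1
g(7) = mex{0} = 1
g(8) = mex{0,1} = 2
g(9) = mex{0,1} = 2
g(10) = mex{0,1} = 2
So g(10) = 2.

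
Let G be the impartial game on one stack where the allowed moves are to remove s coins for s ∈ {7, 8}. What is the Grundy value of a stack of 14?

Compute g(0), g(1), … for moves {7, 8}:
g(0) = mex{} = 0
g(1) = mex{} = 0
g(2) = mex{} = 0
g(3) = mex{} = 0
g(4) = mex{} = 0
g(5) = mex{} = 0
g(6) = mex{} = 0
g(7) = mex{0} = 1
g(8) = mex{0} = 1
g(9) = mex{0} = 1
g(10) = mex{0} = 1
g(11) = mex{0} = 1
g(12) = mex{0} = 1
g(13) = mex{0} = 1
g(14) = mex{0,1} = 2
So g(14) = 2.

2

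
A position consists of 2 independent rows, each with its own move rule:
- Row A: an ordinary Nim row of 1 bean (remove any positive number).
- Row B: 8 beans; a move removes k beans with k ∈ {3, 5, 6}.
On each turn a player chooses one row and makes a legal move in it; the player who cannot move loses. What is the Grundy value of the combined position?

Row A is a plain Nim row of size 1, so its Grundy value is 1.
Grundy values for row B (subtraction set {3, 5, 6}):
k:     0  1  2  3  4  5  6  7  8
g(k):  0  0  0  1  1  1  2  2  2
So g(8) = 2.
By the Sprague-Grundy theorem, the Grundy value of a sum of independent games is the XOR of the component values.
Combined value = 1 XOR 2 = 3.

3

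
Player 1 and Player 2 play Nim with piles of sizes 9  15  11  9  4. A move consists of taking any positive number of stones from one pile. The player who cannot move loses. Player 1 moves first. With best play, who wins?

Player 2 wins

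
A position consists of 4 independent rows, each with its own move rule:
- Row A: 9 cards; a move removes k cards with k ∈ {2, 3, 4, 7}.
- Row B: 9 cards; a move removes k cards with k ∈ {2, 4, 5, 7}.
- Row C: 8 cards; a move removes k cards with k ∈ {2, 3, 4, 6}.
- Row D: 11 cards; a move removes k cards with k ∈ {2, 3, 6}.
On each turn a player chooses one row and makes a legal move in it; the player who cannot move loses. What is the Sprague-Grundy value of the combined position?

5

Grundy values for row A (subtraction set {2, 3, 4, 7}):
k:     0  1  2  3  4  5  6  7  8  9
g(k):  0  0  1  1  2  2  0  3  1  4
So g(9) = 4.
For row B, compute g(0), g(1), … with moves {2, 4, 5, 7}:
k:     0  1  2  3  4  5  6  7  8  9
g(k):  0  0  1  1  2  2  3  3  4  0
So g(9) = 0.
Grundy values for row C (subtraction set {2, 3, 4, 6}):
g(0) = mex{} = 0
g(1) = mex{} = 0
g(2) = mex{0} = 1
g(3) = mex{0} = 1
g(4) = mex{0,1} = 2
g(5) = mex{0,1} = 2
g(6) = mex{0,1,2} = 3
g(7) = mex{0,1,2} = 3
g(8) = mex{1,2,3} = 0
So g(8) = 0.
Build the Grundy sequence for row D with g(k) = mex{g(k−s) : s ∈ {2, 3, 6}, s ≤ k}:
g(0) = mex{} = 0
g(1) = mex{} = 0
g(2) = mex{0} = 1
g(3) = mex{0} = 1
g(4) = mex{0,1} = 2
g(5) = mex{1} = 0
g(6) = mex{0,1,2} = 3
g(7) = mex{0,2} = 1
g(8) = mex{0,1,3} = 2
g(9) = mex{1,3} = 0
g(10) = mex{1,2} = 0
g(11) = mex{0,2} = 1
So g(11) = 1.
The value of a disjunctive sum is the nim-sum of the parts.
Combined value = 4 ⊕ 0 ⊕ 0 ⊕ 1 = 5.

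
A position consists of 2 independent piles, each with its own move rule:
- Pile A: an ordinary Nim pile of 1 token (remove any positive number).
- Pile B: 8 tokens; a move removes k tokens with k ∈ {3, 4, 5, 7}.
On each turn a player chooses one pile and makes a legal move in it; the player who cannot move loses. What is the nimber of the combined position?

3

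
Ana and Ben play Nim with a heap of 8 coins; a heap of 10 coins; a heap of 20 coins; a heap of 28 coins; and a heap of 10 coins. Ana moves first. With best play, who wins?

Ben wins

Compute the nim-sum pairwise:
8 XOR 10 = 2
2 XOR 20 = 22
22 XOR 28 = 10
10 XOR 10 = 0
The nim-sum is 0, so this is a P-position: the player to move is in a losing position under optimal play; Ana is about to move from it and so loses — Ben wins.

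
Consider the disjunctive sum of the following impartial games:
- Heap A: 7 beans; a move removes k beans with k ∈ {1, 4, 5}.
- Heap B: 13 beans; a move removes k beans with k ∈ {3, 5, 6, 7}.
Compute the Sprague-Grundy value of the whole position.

2

Build the Grundy sequence for heap A with g(k) = mex{g(k−s) : s ∈ {1, 4, 5}, s ≤ k}:
g(0) = mex{} = 0
g(1) = mex{0} = 1
g(2) = mex{1} = 0
g(3) = mex{0} = 1
g(4) = mex{0,1} = 2
g(5) = mex{0,1,2} = 3
g(6) = mex{0,1,3} = 2
g(7) = mex{0,1,2} = 3
So g(7) = 3.
Build the Grundy sequence for heap B with g(k) = mex{g(k−s) : s ∈ {3, 5, 6, 7}, s ≤ k}:
k:     0  1  2  3  4  5  6  7  8  9 10 11 12 13
g(k):  0  0  0  1  1  1  2  2  2  3  0  0  0  1
So g(13) = 1.
By the Sprague-Grundy theorem, the Grundy value of a sum of independent games is the XOR of the component values.
Combined value = 3 XOR 1 = 2.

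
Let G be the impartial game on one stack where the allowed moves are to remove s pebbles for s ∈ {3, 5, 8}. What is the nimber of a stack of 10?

3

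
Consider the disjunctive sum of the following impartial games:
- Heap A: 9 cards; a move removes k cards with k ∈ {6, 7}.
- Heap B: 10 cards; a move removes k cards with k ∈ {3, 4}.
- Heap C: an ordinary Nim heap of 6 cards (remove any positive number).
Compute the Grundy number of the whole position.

Grundy values for heap A (subtraction set {6, 7}):
k:     0  1  2  3  4  5  6  7  8  9
g(k):  0  0  0  0  0  0  1  1  1  1
So g(9) = 1.
Grundy values for heap B (subtraction set {3, 4}):
g(0) = mex{} = 0
g(1) = mex{} = 0
g(2) = mex{} = 0
g(3) = mex{0} = 1
g(4) = mex{0} = 1
g(5) = mex{0} = 1
g(6) = mex{0,1} = 2
g(7) = mex{1} = 0
g(8) = mex{1} = 0
g(9) = mex{1,2} = 0
g(10) = mex{0,2} = 1
So g(10) = 1.
Heap C is a plain Nim heap of size 6, so its Grundy value is 6.
The value of a disjunctive sum is the nim-sum of the parts.
Combined value = 1 ⊕ 1 ⊕ 6 = 6.

6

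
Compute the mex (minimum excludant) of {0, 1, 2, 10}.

3

The values 0, 1, 2 are all present; 3 is the first non-negative integer missing from the set.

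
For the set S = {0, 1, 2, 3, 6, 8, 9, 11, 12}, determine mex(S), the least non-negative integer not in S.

4

The values 0, 1, 2, 3 are all present; 4 is the first non-negative integer missing from the set.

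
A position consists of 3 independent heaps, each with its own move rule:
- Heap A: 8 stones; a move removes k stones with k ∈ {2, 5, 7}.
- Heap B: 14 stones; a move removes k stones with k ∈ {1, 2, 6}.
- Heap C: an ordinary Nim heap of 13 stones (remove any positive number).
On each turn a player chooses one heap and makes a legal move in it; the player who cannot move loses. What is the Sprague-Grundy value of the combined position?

15

For heap A, compute g(0), g(1), … with moves {2, 5, 7}:
g(0) = mex{} = 0
g(1) = mex{} = 0
g(2) = mex{0} = 1
g(3) = mex{0} = 1
g(4) = mex{1} = 0
g(5) = mex{0,1} = 2
g(6) = mex{0} = 1
g(7) = mex{0,1,2} = 3
g(8) = mex{0,1} = 2
So g(8) = 2.
Grundy values for heap B (subtraction set {1, 2, 6}):
g(0) = mex{} = 0
g(1) = mex{0} = 1
g(2) = mex{0,1} = 2
g(3) = mex{1,2} = 0
g(4) = mex{0,2} = 1
g(5) = mex{0,1} = 2
g(6) = mex{0,1,2} = 3
g(7) = mex{1,2,3} = 0
g(8) = mex{0,2,3} = 1
g(9) = mex{0,1} = 2
g(10) = mex{1,2} = 0
g(11) = mex{0,2} = 1
g(12) = mex{0,1,3} = 2
g(13) = mex{0,1,2} = 3
g(14) = mex{1,2,3} = 0
So g(14) = 0.
Heap C is a plain Nim heap of size 13, so its Grundy value is 13.
By the Sprague-Grundy theorem, the Grundy value of a sum of independent games is the XOR of the component values.
Combined value = 2 ⊕ 0 ⊕ 13 = 15.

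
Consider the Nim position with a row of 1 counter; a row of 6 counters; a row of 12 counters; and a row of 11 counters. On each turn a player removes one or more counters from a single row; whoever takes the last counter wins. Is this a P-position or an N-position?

P-position

Compute the nim-sum pairwise:
1 ⊕ 6 = 7
7 ⊕ 12 = 11
11 ⊕ 11 = 0
The nim-sum is 0, so this is a P-position: the player to move is in a losing position under optimal play.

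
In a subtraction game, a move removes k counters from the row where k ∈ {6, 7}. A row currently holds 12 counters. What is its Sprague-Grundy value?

2

Build the Grundy sequence with g(k) = mex{g(k−s) : s ∈ {6, 7}, s ≤ k}:
k:     0  1  2  3  4  5  6  7  8  9 10 11 12
g(k):  0  0  0  0  0  0  1  1  1  1  1  1  2
So g(12) = 2.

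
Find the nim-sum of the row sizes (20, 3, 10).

29

Compute the nim-sum pairwise:
20 ^ 3 = 23
23 ^ 10 = 29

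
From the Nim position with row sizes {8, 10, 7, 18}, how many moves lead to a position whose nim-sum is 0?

Nim-sum: 8 XOR 10 XOR 7 XOR 18 = 23.
The overall nim-sum is X = 23. A row of size p has a winning move iff p XOR X < p (reduce it to p XOR X).
  8: 8 XOR 23 = 31 ≥ 8 — no move.
  10: 10 XOR 23 = 29 ≥ 10 — no move.
  7: 7 XOR 23 = 16 ≥ 7 — no move.
  18: 18 XOR 23 = 5 < 18 — winning move (to 5).
That gives 1 winning move.

1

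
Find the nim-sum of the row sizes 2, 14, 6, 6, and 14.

2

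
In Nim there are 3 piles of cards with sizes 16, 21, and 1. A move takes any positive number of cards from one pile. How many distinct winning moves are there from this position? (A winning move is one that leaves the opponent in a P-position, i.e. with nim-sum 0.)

1

Compute the nim-sum pairwise:
16 ⊕ 21 = 5
5 ⊕ 1 = 4
The overall nim-sum is X = 4. A pile of size p has a winning move iff p XOR X < p (reduce it to p XOR X).
  16: 16 XOR 4 = 20 ≥ 16 — no move.
  21: 21 XOR 4 = 17 < 21 — winning move (to 17).
  1: 1 XOR 4 = 5 ≥ 1 — no move.
That gives 1 winning move.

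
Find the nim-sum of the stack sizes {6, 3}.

Nim-sum: 6 XOR 3 = 5.

5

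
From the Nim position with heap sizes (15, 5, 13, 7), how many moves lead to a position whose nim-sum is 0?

0

Nim-sum: 15 XOR 5 XOR 13 XOR 7 = 0.
The nim-sum is already 0, so every move leaves a nonzero nim-sum — there are no winning moves.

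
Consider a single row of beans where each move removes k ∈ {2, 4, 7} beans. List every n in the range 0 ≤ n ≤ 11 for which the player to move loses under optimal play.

0, 1, 6, 9

Compute g(0), g(1), … for moves {2, 4, 7}:
k:     0  1  2  3  4  5  6  7  8  9 10 11
g(k):  0  0  1  1  2  2  0  3  1  0  2  1
The P-positions (g = 0) in 0..11 are 0, 1, 6, 9.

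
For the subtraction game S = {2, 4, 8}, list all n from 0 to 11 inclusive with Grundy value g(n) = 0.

0, 1, 6, 7

Grundy values for subtraction set {2, 4, 8}:
k:     0  1  2  3  4  5  6  7  8  9 10 11
g(k):  0  0  1  1  2  2  0  0  1  1  2  2
The P-positions (g = 0) in 0..11 are 0, 1, 6, 7.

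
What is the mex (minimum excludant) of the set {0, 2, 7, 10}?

1

0 is in the set but 1 is not, so the mex is 1.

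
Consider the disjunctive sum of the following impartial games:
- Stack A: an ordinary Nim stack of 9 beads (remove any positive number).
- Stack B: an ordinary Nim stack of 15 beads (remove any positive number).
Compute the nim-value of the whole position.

6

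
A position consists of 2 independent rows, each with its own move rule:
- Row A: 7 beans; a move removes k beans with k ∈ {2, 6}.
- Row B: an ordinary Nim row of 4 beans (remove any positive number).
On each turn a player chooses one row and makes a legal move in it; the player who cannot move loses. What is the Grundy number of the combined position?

For row A, compute g(0), g(1), … with moves {2, 6}:
g(0) = mex{} = 0
g(1) = mex{} = 0
g(2) = mex{0} = 1
g(3) = mex{0} = 1
g(4) = mex{1} = 0
g(5) = mex{1} = 0
g(6) = mex{0} = 1
g(7) = mex{0} = 1
So g(7) = 1.
Row B is a plain Nim row of size 4, so its Grundy value is 4.
The value of a disjunctive sum is the nim-sum of the parts.
Combined value = 1 ⊕ 4 = 5.

5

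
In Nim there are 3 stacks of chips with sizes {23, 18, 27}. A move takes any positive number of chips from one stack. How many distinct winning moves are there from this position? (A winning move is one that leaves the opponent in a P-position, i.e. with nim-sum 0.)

Compute the nim-sum pairwise:
23 XOR 18 = 5
5 XOR 27 = 30
The overall nim-sum is X = 30. A stack of size p has a winning move iff p XOR X < p (reduce it to p XOR X).
  23: 23 XOR 30 = 9 < 23 — winning move (to 9).
  18: 18 XOR 30 = 12 < 18 — winning move (to 12).
  27: 27 XOR 30 = 5 < 27 — winning move (to 5).
That gives 3 winning moves.

3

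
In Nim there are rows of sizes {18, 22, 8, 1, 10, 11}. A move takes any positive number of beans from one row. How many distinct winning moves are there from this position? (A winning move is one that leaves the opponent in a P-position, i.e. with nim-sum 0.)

3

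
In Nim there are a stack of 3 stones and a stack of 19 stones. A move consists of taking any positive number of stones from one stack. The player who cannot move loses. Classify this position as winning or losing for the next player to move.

Winning position

Compute the nim-sum pairwise:
3 ^ 19 = 16
The nim-sum is 16 ≠ 0, so this is an N-position: the player to move can win.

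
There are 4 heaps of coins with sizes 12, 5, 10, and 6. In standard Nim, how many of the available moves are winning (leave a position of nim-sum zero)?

Compute the nim-sum pairwise:
12 ⊕ 5 = 9
9 ⊕ 10 = 3
3 ⊕ 6 = 5
The overall nim-sum is X = 5. A heap of size p has a winning move iff p XOR X < p (reduce it to p XOR X).
  12: 12 XOR 5 = 9 < 12 — winning move (to 9).
  5: 5 XOR 5 = 0 < 5 — winning move (to 0).
  10: 10 XOR 5 = 15 ≥ 10 — no move.
  6: 6 XOR 5 = 3 < 6 — winning move (to 3).
That gives 3 winning moves.

3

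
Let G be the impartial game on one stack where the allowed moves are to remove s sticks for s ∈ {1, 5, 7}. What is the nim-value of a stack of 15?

Grundy values for subtraction set {1, 5, 7}:
k:     0  1  2  3  4  5  6  7  8  9 10 11 12 13 14 15
g(k):  0  1  0  1  0  1  0  1  0  1  0  1  0  1  0  1
So g(15) = 1.

1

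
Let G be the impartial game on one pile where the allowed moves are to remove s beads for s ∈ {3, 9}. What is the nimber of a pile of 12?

0

Build the Grundy sequence with g(k) = mex{g(k−s) : s ∈ {3, 9}, s ≤ k}:
g(0) = mex{} = 0
g(1) = mex{} = 0
g(2) = mex{} = 0
g(3) = mex{0} = 1
g(4) = mex{0} = 1
g(5) = mex{0} = 1
g(6) = mex{1} = 0
g(7) = mex{1} = 0
g(8) = mex{1} = 0
g(9) = mex{0} = 1
g(10) = mex{0} = 1
g(11) = mex{0} = 1
g(12) = mex{1} = 0
So g(12) = 0.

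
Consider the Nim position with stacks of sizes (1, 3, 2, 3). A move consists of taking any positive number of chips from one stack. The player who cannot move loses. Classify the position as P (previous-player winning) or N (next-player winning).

Compute the nim-sum pairwise:
1 ⊕ 3 = 2
2 ⊕ 2 = 0
0 ⊕ 3 = 3
The nim-sum is 3 ≠ 0, so this is an N-position: the player to move can win.

N-position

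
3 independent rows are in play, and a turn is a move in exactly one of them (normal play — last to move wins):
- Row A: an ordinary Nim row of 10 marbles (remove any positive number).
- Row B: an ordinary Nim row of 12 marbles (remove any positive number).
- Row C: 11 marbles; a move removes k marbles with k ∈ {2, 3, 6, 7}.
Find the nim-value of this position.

Row A is a plain Nim row of size 10, so its Grundy value is 10.
Row B is a plain Nim row of size 12, so its Grundy value is 12.
For row C, compute g(0), g(1), … with moves {2, 3, 6, 7}:
k:     0  1  2  3  4  5  6  7  8  9 10 11
g(k):  0  0  1  1  2  0  3  1  2  0  0  1
So g(11) = 1.
The value of a disjunctive sum is the nim-sum of the parts.
Combined value = 10 XOR 12 XOR 1 = 7.

7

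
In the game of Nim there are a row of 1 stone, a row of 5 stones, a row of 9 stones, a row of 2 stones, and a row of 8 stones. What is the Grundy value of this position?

7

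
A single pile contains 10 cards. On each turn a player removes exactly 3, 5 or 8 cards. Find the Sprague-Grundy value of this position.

Build the Grundy sequence with g(k) = mex{g(k−s) : s ∈ {3, 5, 8}, s ≤ k}:
k:     0  1  2  3  4  5  6  7  8  9 10
g(k):  0  0  0  1  1  1  2  2  2  3  3
So g(10) = 3.

3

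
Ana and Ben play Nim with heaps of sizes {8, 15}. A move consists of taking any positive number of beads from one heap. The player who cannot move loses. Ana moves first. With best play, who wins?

Ana wins

Nim-sum: 8 ⊕ 15 = 7.
The nim-sum is 7 ≠ 0, so this is an N-position: the player to move can win; Ana has a winning move.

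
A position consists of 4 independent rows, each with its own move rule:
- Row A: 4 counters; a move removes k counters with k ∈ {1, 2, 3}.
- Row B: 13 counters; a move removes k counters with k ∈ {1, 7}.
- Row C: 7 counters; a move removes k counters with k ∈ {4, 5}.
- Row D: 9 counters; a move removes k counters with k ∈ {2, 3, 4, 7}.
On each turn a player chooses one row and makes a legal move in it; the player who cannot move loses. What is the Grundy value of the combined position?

4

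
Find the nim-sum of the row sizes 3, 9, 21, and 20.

In binary:
  00011  (3)
  01001  (9)
  10101  (21)
  10100  (20)
  -----
  01011  (11)

11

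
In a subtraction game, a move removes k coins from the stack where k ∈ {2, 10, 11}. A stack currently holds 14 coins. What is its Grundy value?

Grundy values for subtraction set {2, 10, 11}:
g(0) = mex{} = 0
g(1) = mex{} = 0
g(2) = mex{0} = 1
g(3) = mex{0} = 1
g(4) = mex{1} = 0
g(5) = mex{1} = 0
g(6) = mex{0} = 1
g(7) = mex{0} = 1
g(8) = mex{1} = 0
g(9) = mex{1} = 0
g(10) = mex{0} = 1
g(11) = mex{0} = 1
g(12) = mex{0,1} = 2
g(13) = mex{1} = 0
g(14) = mex{0,1,2} = 3
So g(14) = 3.

3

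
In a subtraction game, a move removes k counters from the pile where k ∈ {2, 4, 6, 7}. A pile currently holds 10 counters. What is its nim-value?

0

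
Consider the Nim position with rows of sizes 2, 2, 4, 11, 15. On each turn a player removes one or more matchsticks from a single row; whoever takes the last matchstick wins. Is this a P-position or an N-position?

Compute the nim-sum pairwise:
2 ⊕ 2 = 0
0 ⊕ 4 = 4
4 ⊕ 11 = 15
15 ⊕ 15 = 0
The nim-sum is 0, so this is a P-position: the player to move is in a losing position under optimal play.

P-position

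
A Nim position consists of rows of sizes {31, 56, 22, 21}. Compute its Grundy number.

36

Write each in binary and XOR column by column:
  011111  (31)
  111000  (56)
  010110  (22)
  010101  (21)
  ------
  100100  (36)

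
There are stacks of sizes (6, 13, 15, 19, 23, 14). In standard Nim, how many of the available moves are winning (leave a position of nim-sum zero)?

3

Compute the nim-sum pairwise:
6 ^ 13 = 11
11 ^ 15 = 4
4 ^ 19 = 23
23 ^ 23 = 0
0 ^ 14 = 14
The overall nim-sum is X = 14. A stack of size p has a winning move iff p XOR X < p (reduce it to p XOR X).
  6: 6 XOR 14 = 8 ≥ 6 — no move.
  13: 13 XOR 14 = 3 < 13 — winning move (to 3).
  15: 15 XOR 14 = 1 < 15 — winning move (to 1).
  19: 19 XOR 14 = 29 ≥ 19 — no move.
  23: 23 XOR 14 = 25 ≥ 23 — no move.
  14: 14 XOR 14 = 0 < 14 — winning move (to 0).
That gives 3 winning moves.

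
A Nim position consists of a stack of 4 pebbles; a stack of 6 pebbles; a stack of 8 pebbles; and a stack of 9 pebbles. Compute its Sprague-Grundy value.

Nim-sum: 4 XOR 6 XOR 8 XOR 9 = 3.

3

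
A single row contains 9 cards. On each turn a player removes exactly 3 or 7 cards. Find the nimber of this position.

Compute g(0), g(1), … for moves {3, 7}:
k:     0  1  2  3  4  5  6  7  8  9
g(k):  0  0  0  1  1  1  0  2  2  1
So g(9) = 1.

1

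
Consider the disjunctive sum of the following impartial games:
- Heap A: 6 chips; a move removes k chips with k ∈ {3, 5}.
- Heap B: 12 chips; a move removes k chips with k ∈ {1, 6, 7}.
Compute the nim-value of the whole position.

2

Grundy values for heap A (subtraction set {3, 5}):
g(0) = mex{} = 0
g(1) = mex{} = 0
g(2) = mex{} = 0
g(3) = mex{0} = 1
g(4) = mex{0} = 1
g(5) = mex{0} = 1
g(6) = mex{0,1} = 2
So g(6) = 2.
Grundy values for heap B (subtraction set {1, 6, 7}):
k:     0  1  2  3  4  5  6  7  8  9 10 11 12
g(k):  0  1  0  1  0  1  2  3  2  3  2  3  0
So g(12) = 0.
By the Sprague-Grundy theorem, the Grundy value of a sum of independent games is the XOR of the component values.
Combined value = 2 XOR 0 = 2.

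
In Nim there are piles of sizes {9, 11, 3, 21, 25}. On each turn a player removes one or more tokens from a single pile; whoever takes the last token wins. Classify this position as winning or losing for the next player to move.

Compute the nim-sum pairwise:
9 ⊕ 11 = 2
2 ⊕ 3 = 1
1 ⊕ 21 = 20
20 ⊕ 25 = 13
The nim-sum is 13 ≠ 0, so this is an N-position: the player to move can win.

Winning position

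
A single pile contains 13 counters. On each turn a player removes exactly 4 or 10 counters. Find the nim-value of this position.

1

Grundy values for subtraction set {4, 10}:
g(0) = mex{} = 0
g(1) = mex{} = 0
g(2) = mex{} = 0
g(3) = mex{} = 0
g(4) = mex{0} = 1
g(5) = mex{0} = 1
g(6) = mex{0} = 1
g(7) = mex{0} = 1
g(8) = mex{1} = 0
g(9) = mex{1} = 0
g(10) = mex{0,1} = 2
g(11) = mex{0,1} = 2
g(12) = mex{0} = 1
g(13) = mex{0} = 1
So g(13) = 1.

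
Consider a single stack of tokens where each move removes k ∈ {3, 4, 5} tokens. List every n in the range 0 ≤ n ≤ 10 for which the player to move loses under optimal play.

0, 1, 2, 8, 9, 10

Grundy values for subtraction set {3, 4, 5}:
k:     0  1  2  3  4  5  6  7  8  9 10
g(k):  0  0  0  1  1  1  2  2  0  0  0
The P-positions (g = 0) in 0..10 are 0, 1, 2, 8, 9, 10.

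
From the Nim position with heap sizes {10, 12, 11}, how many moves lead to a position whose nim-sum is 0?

Compute the nim-sum pairwise:
10 XOR 12 = 6
6 XOR 11 = 13
The overall nim-sum is X = 13. A heap of size p has a winning move iff p XOR X < p (reduce it to p XOR X).
  10: 10 XOR 13 = 7 < 10 — winning move (to 7).
  12: 12 XOR 13 = 1 < 12 — winning move (to 1).
  11: 11 XOR 13 = 6 < 11 — winning move (to 6).
That gives 3 winning moves.

3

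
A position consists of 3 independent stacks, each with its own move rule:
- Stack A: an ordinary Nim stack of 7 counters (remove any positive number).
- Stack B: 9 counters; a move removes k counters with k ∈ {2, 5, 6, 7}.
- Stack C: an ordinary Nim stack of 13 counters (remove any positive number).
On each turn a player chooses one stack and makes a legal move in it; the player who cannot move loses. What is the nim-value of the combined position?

Stack A is a plain Nim stack of size 7, so its Grundy value is 7.
Build the Grundy sequence for stack B with g(k) = mex{g(k−s) : s ∈ {2, 5, 6, 7}, s ≤ k}:
k:     0  1  2  3  4  5  6  7  8  9
g(k):  0  0  1  1  0  2  1  3  2  2
So g(9) = 2.
Stack C is a plain Nim stack of size 13, so its Grundy value is 13.
By the Sprague-Grundy theorem, the Grundy value of a sum of independent games is the XOR of the component values.
Combined value = 7 XOR 2 XOR 13 = 8.

8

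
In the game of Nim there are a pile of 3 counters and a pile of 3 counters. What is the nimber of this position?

0

Nim-sum: 3 ⊕ 3 = 0.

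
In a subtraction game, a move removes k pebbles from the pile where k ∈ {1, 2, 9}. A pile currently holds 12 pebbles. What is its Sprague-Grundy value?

Compute g(0), g(1), … for moves {1, 2, 9}:
g(0) = mex{} = 0
g(1) = mex{0} = 1
g(2) = mex{0,1} = 2
g(3) = mex{1,2} = 0
g(4) = mex{0,2} = 1
g(5) = mex{0,1} = 2
g(6) = mex{1,2} = 0
g(7) = mex{0,2} = 1
g(8) = mex{0,1} = 2
g(9) = mex{0,1,2} = 3
g(10) = mex{1,2,3} = 0
g(11) = mex{0,2,3} = 1
g(12) = mex{0,1} = 2
So g(12) = 2.

2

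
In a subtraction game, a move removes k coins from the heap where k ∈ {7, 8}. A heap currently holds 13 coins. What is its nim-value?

Grundy values for subtraction set {7, 8}:
k:     0  1  2  3  4  5  6  7  8  9 10 11 12 13
g(k):  0  0  0  0  0  0  0  1  1  1  1  1  1  1
So g(13) = 1.

1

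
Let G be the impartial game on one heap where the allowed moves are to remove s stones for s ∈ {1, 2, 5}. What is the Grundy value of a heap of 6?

0

Grundy values for subtraction set {1, 2, 5}:
g(0) = mex{} = 0
g(1) = mex{0} = 1
g(2) = mex{0,1} = 2
g(3) = mex{1,2} = 0
g(4) = mex{0,2} = 1
g(5) = mex{0,1} = 2
g(6) = mex{1,2} = 0
So g(6) = 0.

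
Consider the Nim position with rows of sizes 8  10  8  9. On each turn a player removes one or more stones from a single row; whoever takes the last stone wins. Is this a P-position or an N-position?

Nim-sum: 8 XOR 10 XOR 8 XOR 9 = 3.
The nim-sum is 3 ≠ 0, so this is an N-position: the player to move can win.

N-position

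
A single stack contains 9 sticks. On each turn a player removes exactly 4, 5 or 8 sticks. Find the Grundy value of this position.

2

Compute g(0), g(1), … for moves {4, 5, 8}:
g(0) = mex{} = 0
g(1) = mex{} = 0
g(2) = mex{} = 0
g(3) = mex{} = 0
g(4) = mex{0} = 1
g(5) = mex{0} = 1
g(6) = mex{0} = 1
g(7) = mex{0} = 1
g(8) = mex{0,1} = 2
g(9) = mex{0,1} = 2
So g(9) = 2.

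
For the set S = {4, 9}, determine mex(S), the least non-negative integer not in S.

0

0 is not in the set, so the mex is 0.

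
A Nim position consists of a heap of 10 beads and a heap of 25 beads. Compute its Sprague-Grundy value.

Nim-sum: 10 ⊕ 25 = 19.

19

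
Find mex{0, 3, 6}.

1

0 is in the set but 1 is not, so the mex is 1.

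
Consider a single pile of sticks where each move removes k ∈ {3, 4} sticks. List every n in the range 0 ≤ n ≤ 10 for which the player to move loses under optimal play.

0, 1, 2, 7, 8, 9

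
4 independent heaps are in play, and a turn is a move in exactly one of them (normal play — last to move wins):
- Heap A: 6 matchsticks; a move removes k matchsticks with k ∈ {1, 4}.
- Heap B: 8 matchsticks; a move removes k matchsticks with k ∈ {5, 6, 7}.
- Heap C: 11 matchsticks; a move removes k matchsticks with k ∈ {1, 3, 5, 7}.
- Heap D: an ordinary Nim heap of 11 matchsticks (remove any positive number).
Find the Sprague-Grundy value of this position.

Build the Grundy sequence for heap A with g(k) = mex{g(k−s) : s ∈ {1, 4}, s ≤ k}:
k:     0  1  2  3  4  5  6
g(k):  0  1  0  1  2  0  1
So g(6) = 1.
For heap B, compute g(0), g(1), … with moves {5, 6, 7}:
k:     0  1  2  3  4  5  6  7  8
g(k):  0  0  0  0  0  1  1  1  1
So g(8) = 1.
Build the Grundy sequence for heap C with g(k) = mex{g(k−s) : s ∈ {1, 3, 5, 7}, s ≤ k}:
k:     0  1  2  3  4  5  6  7  8  9 10 11
g(k):  0  1  0  1  0  1  0  1  0  1  0  1
So g(11) = 1.
Heap D is a plain Nim heap of size 11, so its Grundy value is 11.
The value of a disjunctive sum is the nim-sum of the parts.
Combined value = 1 XOR 1 XOR 1 XOR 11 = 10.

10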